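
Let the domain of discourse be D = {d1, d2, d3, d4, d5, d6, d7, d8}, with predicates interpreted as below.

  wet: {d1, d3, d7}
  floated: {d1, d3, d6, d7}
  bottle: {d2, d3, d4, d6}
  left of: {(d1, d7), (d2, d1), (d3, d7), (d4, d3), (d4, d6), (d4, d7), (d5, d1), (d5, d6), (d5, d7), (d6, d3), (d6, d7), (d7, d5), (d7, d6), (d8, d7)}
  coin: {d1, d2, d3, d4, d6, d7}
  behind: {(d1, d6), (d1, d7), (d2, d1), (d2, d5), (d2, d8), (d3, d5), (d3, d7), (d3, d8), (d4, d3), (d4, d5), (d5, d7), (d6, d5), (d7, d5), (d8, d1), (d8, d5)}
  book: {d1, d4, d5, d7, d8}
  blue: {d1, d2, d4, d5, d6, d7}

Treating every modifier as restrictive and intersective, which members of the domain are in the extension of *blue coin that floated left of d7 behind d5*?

⟦that floated⟧ = ⟦floated⟧ = {d1, d3, d6, d7}
⟦left of d7⟧ = {x : ⟨x, d7⟩ ∈ ⟦left of⟧} = {d1, d3, d4, d5, d6, d8}
⟦behind d5⟧ = {x : ⟨x, d5⟩ ∈ ⟦behind⟧} = {d2, d3, d4, d6, d7, d8}
⟦coin⟧ = {d1, d2, d3, d4, d6, d7}
… ∩ ⟦that floated⟧ = {d1, d2, d3, d4, d6, d7} ∩ {d1, d3, d6, d7} = {d1, d3, d6, d7}
… ∩ ⟦left of d7⟧ = {d1, d3, d6, d7} ∩ {d1, d3, d4, d5, d6, d8} = {d1, d3, d6}
… ∩ ⟦behind d5⟧ = {d1, d3, d6} ∩ {d2, d3, d4, d6, d7, d8} = {d3, d6}
… ∩ ⟦blue⟧ = {d3, d6} ∩ {d1, d2, d4, d5, d6, d7} = {d6}
So ⟦blue coin that floated left of d7 behind d5⟧ = {d6}.

{d6}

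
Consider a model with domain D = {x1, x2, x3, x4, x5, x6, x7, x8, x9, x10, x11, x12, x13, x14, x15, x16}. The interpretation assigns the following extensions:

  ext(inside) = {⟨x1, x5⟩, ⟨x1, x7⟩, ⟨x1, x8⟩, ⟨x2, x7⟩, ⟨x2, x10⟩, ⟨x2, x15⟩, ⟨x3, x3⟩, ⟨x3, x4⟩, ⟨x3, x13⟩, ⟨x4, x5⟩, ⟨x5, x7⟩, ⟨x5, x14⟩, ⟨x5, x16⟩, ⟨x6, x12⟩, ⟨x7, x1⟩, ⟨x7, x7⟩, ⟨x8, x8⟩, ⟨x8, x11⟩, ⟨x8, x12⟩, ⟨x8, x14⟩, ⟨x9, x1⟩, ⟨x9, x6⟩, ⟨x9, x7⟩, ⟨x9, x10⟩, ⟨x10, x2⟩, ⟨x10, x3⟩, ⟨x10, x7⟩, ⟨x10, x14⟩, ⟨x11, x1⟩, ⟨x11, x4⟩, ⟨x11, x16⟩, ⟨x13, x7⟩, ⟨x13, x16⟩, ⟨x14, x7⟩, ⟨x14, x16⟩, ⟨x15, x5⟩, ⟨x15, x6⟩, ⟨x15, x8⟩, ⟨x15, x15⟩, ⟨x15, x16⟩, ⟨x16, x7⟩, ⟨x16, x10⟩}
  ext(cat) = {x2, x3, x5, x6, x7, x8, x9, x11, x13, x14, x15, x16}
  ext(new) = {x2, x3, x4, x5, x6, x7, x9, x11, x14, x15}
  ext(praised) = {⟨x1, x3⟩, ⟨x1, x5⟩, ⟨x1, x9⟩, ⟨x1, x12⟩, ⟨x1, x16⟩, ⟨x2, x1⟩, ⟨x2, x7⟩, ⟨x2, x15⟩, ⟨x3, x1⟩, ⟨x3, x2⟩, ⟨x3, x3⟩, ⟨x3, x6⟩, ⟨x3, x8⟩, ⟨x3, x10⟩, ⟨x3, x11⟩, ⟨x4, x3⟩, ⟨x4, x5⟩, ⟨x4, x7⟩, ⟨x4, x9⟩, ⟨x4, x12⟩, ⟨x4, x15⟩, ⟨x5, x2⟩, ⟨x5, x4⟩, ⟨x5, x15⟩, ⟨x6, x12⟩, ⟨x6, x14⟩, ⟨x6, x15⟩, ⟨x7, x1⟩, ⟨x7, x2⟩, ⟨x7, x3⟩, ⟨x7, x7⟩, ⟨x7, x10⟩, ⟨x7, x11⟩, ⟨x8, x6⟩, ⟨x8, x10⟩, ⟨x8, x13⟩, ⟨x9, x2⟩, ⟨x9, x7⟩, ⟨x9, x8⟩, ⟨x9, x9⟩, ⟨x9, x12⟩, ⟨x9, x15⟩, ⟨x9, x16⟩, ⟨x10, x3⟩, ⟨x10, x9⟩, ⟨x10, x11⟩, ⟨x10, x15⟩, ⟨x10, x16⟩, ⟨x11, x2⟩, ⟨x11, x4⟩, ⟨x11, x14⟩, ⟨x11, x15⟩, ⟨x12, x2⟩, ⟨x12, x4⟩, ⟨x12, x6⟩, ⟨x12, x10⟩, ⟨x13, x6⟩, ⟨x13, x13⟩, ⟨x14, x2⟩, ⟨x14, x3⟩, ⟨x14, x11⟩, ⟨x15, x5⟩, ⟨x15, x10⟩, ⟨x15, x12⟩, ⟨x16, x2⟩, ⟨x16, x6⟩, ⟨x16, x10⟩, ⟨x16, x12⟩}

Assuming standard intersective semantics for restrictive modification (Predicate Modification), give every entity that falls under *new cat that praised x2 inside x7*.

{x5, x7, x9, x14}

⟦that praised x2⟧ = {x : ⟨x, x2⟩ ∈ ⟦praised⟧} = {x3, x5, x7, x9, x11, x12, x14, x16}
⟦inside x7⟧ = {x : ⟨x, x7⟩ ∈ ⟦inside⟧} = {x1, x2, x5, x7, x9, x10, x13, x14, x16}
⟦cat⟧ = {x2, x3, x5, x6, x7, x8, x9, x11, x13, x14, x15, x16}
… ∩ ⟦that praised x2⟧ = {x2, x3, x5, x6, x7, x8, x9, x11, x13, x14, x15, x16} ∩ {x3, x5, x7, x9, x11, x12, x14, x16} = {x3, x5, x7, x9, x11, x14, x16}
… ∩ ⟦inside x7⟧ = {x3, x5, x7, x9, x11, x14, x16} ∩ {x1, x2, x5, x7, x9, x10, x13, x14, x16} = {x5, x7, x9, x14, x16}
… ∩ ⟦new⟧ = {x5, x7, x9, x14, x16} ∩ {x2, x3, x4, x5, x6, x7, x9, x11, x14, x15} = {x5, x7, x9, x14}
So ⟦new cat that praised x2 inside x7⟧ = {x5, x7, x9, x14}.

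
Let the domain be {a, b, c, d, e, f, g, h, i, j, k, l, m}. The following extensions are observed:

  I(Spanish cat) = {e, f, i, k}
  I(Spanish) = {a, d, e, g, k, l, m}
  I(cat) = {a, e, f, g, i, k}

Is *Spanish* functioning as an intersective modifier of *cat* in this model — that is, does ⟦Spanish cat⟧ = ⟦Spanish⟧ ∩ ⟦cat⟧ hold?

no

⟦Spanish⟧ ∩ ⟦cat⟧ = {a, d, e, g, k, l, m} ∩ {a, e, f, g, i, k} = {a, e, g, k}
Observed ⟦Spanish cat⟧ = {e, f, i, k}.
These differ, so the modifier is not intersective in this model.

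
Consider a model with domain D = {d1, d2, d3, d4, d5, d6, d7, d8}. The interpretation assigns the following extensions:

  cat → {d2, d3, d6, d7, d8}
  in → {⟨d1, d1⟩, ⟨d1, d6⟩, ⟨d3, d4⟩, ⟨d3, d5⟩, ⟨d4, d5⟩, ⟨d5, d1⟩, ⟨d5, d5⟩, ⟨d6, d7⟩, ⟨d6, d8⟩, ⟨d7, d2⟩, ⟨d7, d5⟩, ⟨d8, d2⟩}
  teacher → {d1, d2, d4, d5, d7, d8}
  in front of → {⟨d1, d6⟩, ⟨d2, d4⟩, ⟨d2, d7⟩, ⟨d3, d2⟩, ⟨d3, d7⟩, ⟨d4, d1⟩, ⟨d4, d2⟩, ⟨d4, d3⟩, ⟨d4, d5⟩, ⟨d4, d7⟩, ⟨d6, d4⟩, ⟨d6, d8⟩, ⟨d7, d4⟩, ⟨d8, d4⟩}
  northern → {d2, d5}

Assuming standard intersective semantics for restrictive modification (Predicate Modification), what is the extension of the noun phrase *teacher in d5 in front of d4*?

{d7}

⟦in d5⟧ = {x : ⟨x, d5⟩ ∈ ⟦in⟧} = {d3, d4, d5, d7}
⟦in front of d4⟧ = {x : ⟨x, d4⟩ ∈ ⟦in front of⟧} = {d2, d6, d7, d8}
⟦teacher⟧ = {d1, d2, d4, d5, d7, d8}
… ∩ ⟦in d5⟧ = {d1, d2, d4, d5, d7, d8} ∩ {d3, d4, d5, d7} = {d4, d5, d7}
… ∩ ⟦in front of d4⟧ = {d4, d5, d7} ∩ {d2, d6, d7, d8} = {d7}
So ⟦teacher in d5 in front of d4⟧ = {d7}.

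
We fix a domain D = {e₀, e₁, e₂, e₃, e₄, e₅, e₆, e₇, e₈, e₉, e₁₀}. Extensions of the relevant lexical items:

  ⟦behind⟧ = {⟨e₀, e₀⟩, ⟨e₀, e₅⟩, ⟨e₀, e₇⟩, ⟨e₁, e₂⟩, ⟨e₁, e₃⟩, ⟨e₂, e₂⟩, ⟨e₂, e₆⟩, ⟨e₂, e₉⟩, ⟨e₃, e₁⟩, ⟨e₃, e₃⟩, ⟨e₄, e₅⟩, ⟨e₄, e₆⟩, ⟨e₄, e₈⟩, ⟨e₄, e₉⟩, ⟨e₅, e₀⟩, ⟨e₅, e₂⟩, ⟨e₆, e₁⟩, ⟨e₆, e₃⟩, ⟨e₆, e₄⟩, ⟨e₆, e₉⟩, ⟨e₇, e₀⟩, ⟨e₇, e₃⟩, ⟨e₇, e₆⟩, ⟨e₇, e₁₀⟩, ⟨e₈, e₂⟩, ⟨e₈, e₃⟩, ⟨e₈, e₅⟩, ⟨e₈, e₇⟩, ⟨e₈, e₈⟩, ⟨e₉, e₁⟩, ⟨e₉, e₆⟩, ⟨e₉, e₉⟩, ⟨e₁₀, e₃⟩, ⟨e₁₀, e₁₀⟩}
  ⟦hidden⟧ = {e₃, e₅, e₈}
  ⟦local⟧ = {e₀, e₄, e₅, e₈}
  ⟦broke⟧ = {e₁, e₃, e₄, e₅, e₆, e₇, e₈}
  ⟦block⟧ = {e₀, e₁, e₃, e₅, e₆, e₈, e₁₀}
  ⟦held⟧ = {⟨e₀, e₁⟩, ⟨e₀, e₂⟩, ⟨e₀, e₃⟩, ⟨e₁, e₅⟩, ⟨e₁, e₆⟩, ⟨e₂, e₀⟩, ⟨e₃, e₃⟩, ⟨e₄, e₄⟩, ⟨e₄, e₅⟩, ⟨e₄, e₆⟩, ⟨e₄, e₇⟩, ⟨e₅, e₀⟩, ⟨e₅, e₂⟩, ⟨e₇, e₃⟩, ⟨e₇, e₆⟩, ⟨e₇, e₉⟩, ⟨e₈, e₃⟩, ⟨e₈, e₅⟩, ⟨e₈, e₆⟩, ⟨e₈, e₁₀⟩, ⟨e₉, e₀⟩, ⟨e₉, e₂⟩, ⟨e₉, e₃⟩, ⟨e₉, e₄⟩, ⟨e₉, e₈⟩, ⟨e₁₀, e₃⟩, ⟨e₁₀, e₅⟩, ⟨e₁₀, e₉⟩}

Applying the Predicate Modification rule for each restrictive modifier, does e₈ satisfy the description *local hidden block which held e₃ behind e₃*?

yes

⟦which held e₃⟧ = {x : ⟨x, e₃⟩ ∈ ⟦held⟧} = {e₀, e₃, e₇, e₈, e₉, e₁₀}
⟦behind e₃⟧ = {x : ⟨x, e₃⟩ ∈ ⟦behind⟧} = {e₁, e₃, e₆, e₇, e₈, e₁₀}
⟦block⟧ = {e₀, e₁, e₃, e₅, e₆, e₈, e₁₀}
… ∩ ⟦which held e₃⟧ = {e₀, e₁, e₃, e₅, e₆, e₈, e₁₀} ∩ {e₀, e₃, e₇, e₈, e₉, e₁₀} = {e₀, e₃, e₈, e₁₀}
… ∩ ⟦behind e₃⟧ = {e₀, e₃, e₈, e₁₀} ∩ {e₁, e₃, e₆, e₇, e₈, e₁₀} = {e₃, e₈, e₁₀}
… ∩ ⟦local⟧ = {e₃, e₈, e₁₀} ∩ {e₀, e₄, e₅, e₈} = {e₈}
… ∩ ⟦hidden⟧ = {e₈} ∩ {e₃, e₅, e₈} = {e₈}
⟦local hidden block which held e₃ behind e₃⟧ = {e₈}; e₈ ∈ this set.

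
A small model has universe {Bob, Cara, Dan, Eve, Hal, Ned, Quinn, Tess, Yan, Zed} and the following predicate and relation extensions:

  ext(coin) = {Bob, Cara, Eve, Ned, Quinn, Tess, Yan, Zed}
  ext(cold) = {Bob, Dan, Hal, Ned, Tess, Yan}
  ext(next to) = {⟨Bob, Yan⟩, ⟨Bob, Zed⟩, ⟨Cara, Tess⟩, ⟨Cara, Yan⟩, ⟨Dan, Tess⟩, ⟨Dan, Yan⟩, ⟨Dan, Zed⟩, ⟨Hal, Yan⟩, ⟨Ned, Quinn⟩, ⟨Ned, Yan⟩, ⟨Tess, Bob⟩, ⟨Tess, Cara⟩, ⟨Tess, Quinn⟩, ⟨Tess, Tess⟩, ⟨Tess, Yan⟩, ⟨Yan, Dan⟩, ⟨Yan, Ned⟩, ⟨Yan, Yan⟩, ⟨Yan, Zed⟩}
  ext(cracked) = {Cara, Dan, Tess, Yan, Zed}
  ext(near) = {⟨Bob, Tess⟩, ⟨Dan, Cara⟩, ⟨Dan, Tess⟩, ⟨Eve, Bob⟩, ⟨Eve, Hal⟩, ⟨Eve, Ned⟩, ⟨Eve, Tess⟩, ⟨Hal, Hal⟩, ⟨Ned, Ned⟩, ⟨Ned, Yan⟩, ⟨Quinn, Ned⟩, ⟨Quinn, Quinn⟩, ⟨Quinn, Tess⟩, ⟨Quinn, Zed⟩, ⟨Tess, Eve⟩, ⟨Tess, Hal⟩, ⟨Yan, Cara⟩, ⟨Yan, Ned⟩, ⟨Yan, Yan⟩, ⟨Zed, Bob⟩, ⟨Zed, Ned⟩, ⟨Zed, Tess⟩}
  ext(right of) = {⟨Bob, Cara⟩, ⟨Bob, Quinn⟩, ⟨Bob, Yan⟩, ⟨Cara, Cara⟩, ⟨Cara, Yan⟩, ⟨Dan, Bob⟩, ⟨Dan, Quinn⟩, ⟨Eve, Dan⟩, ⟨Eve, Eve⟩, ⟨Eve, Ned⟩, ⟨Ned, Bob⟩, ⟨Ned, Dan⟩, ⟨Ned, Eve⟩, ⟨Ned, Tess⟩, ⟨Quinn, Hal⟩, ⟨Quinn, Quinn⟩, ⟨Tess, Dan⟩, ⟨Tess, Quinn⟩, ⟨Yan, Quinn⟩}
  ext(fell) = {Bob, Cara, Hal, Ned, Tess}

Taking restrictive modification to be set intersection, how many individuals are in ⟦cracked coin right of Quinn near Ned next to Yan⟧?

1

⟦right of Quinn⟧ = {x : ⟨x, Quinn⟩ ∈ ⟦right of⟧} = {Bob, Dan, Quinn, Tess, Yan}
⟦near Ned⟧ = {x : ⟨x, Ned⟩ ∈ ⟦near⟧} = {Eve, Ned, Quinn, Yan, Zed}
⟦next to Yan⟧ = {x : ⟨x, Yan⟩ ∈ ⟦next to⟧} = {Bob, Cara, Dan, Hal, Ned, Tess, Yan}
⟦coin⟧ = {Bob, Cara, Eve, Ned, Quinn, Tess, Yan, Zed}
… ∩ ⟦right of Quinn⟧ = {Bob, Cara, Eve, Ned, Quinn, Tess, Yan, Zed} ∩ {Bob, Dan, Quinn, Tess, Yan} = {Bob, Quinn, Tess, Yan}
… ∩ ⟦near Ned⟧ = {Bob, Quinn, Tess, Yan} ∩ {Eve, Ned, Quinn, Yan, Zed} = {Quinn, Yan}
… ∩ ⟦next to Yan⟧ = {Quinn, Yan} ∩ {Bob, Cara, Dan, Hal, Ned, Tess, Yan} = {Yan}
… ∩ ⟦cracked⟧ = {Yan} ∩ {Cara, Dan, Tess, Yan, Zed} = {Yan}
⟦cracked coin right of Quinn near Ned next to Yan⟧ = {Yan}, so the cardinality is 1.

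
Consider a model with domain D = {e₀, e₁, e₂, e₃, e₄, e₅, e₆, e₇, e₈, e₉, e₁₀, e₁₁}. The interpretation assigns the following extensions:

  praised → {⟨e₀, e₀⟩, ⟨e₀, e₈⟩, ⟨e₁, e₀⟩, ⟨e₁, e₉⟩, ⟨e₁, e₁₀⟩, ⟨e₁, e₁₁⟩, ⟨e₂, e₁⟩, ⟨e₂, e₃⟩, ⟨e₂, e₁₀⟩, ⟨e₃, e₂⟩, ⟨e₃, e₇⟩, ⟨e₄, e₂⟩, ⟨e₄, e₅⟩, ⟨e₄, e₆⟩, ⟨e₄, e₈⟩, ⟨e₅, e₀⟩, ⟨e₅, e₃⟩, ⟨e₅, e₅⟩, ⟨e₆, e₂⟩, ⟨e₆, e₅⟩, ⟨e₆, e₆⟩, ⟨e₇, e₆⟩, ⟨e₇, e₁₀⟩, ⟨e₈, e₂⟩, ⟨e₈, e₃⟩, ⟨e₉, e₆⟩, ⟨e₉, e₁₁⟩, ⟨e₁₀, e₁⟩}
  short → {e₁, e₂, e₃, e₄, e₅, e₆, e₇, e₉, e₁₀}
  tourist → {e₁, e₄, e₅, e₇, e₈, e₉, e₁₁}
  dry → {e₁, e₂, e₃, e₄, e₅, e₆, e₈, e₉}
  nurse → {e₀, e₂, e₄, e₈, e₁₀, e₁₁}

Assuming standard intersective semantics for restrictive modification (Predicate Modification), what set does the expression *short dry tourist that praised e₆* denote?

{e₄, e₉}

⟦that praised e₆⟧ = {x : ⟨x, e₆⟩ ∈ ⟦praised⟧} = {e₄, e₆, e₇, e₉}
⟦tourist⟧ = {e₁, e₄, e₅, e₇, e₈, e₉, e₁₁}
… ∩ ⟦that praised e₆⟧ = {e₁, e₄, e₅, e₇, e₈, e₉, e₁₁} ∩ {e₄, e₆, e₇, e₉} = {e₄, e₇, e₉}
… ∩ ⟦short⟧ = {e₄, e₇, e₉} ∩ {e₁, e₂, e₃, e₄, e₅, e₆, e₇, e₉, e₁₀} = {e₄, e₇, e₉}
… ∩ ⟦dry⟧ = {e₄, e₇, e₉} ∩ {e₁, e₂, e₃, e₄, e₅, e₆, e₈, e₉} = {e₄, e₉}
So ⟦short dry tourist that praised e₆⟧ = {e₄, e₉}.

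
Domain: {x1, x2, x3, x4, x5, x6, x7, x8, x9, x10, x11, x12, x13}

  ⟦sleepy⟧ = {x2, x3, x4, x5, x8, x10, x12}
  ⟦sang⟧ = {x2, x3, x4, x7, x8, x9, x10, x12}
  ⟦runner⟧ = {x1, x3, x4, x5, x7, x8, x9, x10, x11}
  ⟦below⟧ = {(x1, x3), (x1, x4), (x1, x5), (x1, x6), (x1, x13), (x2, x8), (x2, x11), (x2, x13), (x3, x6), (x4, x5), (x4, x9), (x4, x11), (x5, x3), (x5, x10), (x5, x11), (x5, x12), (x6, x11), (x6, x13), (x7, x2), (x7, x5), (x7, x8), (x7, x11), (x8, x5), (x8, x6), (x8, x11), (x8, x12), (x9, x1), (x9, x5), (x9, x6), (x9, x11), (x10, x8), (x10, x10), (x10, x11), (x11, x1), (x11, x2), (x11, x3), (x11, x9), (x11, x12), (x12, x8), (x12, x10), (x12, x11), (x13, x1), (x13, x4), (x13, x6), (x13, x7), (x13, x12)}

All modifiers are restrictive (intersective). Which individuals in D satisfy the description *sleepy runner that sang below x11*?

⟦that sang⟧ = ⟦sang⟧ = {x2, x3, x4, x7, x8, x9, x10, x12}
⟦below x11⟧ = {x : ⟨x, x11⟩ ∈ ⟦below⟧} = {x2, x4, x5, x6, x7, x8, x9, x10, x12}
⟦runner⟧ = {x1, x3, x4, x5, x7, x8, x9, x10, x11}
… ∩ ⟦that sang⟧ = {x1, x3, x4, x5, x7, x8, x9, x10, x11} ∩ {x2, x3, x4, x7, x8, x9, x10, x12} = {x3, x4, x7, x8, x9, x10}
… ∩ ⟦below x11⟧ = {x3, x4, x7, x8, x9, x10} ∩ {x2, x4, x5, x6, x7, x8, x9, x10, x12} = {x4, x7, x8, x9, x10}
… ∩ ⟦sleepy⟧ = {x4, x7, x8, x9, x10} ∩ {x2, x3, x4, x5, x8, x10, x12} = {x4, x8, x10}
So ⟦sleepy runner that sang below x11⟧ = {x4, x8, x10}.

{x4, x8, x10}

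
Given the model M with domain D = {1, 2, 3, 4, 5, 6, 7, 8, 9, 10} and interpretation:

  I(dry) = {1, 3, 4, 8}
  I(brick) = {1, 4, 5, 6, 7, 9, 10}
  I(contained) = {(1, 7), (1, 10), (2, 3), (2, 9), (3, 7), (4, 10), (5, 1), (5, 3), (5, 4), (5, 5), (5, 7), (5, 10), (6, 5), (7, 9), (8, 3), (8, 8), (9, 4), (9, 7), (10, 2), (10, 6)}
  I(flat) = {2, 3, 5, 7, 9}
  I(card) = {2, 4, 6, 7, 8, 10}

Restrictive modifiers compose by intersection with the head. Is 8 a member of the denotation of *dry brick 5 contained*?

no

⟦5 contained⟧ = {x : ⟨5, x⟩ ∈ ⟦contained⟧} = {1, 3, 4, 5, 7, 10}
⟦brick⟧ = {1, 4, 5, 6, 7, 9, 10}
… ∩ ⟦5 contained⟧ = {1, 4, 5, 6, 7, 9, 10} ∩ {1, 3, 4, 5, 7, 10} = {1, 4, 5, 7, 10}
… ∩ ⟦dry⟧ = {1, 4, 5, 7, 10} ∩ {1, 3, 4, 8} = {1, 4}
⟦dry brick 5 contained⟧ = {1, 4}; 8 ∉ this set.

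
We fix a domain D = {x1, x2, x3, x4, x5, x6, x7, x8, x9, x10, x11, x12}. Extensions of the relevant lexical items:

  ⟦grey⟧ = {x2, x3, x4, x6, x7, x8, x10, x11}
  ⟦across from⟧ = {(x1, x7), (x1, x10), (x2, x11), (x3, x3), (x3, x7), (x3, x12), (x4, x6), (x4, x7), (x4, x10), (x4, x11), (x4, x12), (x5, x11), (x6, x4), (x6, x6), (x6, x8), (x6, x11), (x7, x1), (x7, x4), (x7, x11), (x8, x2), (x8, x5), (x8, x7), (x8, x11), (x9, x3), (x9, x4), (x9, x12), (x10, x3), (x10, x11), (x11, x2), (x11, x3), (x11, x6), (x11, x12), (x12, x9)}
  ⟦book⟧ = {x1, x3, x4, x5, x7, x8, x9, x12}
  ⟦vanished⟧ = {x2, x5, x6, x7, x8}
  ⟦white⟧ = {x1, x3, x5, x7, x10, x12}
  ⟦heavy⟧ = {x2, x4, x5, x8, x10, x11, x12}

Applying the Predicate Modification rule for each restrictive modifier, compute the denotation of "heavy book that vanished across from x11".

⟦that vanished⟧ = ⟦vanished⟧ = {x2, x5, x6, x7, x8}
⟦across from x11⟧ = {x : ⟨x, x11⟩ ∈ ⟦across from⟧} = {x2, x4, x5, x6, x7, x8, x10}
⟦book⟧ = {x1, x3, x4, x5, x7, x8, x9, x12}
… ∩ ⟦that vanished⟧ = {x1, x3, x4, x5, x7, x8, x9, x12} ∩ {x2, x5, x6, x7, x8} = {x5, x7, x8}
… ∩ ⟦across from x11⟧ = {x5, x7, x8} ∩ {x2, x4, x5, x6, x7, x8, x10} = {x5, x7, x8}
… ∩ ⟦heavy⟧ = {x5, x7, x8} ∩ {x2, x4, x5, x8, x10, x11, x12} = {x5, x8}
So ⟦heavy book that vanished across from x11⟧ = {x5, x8}.

{x5, x8}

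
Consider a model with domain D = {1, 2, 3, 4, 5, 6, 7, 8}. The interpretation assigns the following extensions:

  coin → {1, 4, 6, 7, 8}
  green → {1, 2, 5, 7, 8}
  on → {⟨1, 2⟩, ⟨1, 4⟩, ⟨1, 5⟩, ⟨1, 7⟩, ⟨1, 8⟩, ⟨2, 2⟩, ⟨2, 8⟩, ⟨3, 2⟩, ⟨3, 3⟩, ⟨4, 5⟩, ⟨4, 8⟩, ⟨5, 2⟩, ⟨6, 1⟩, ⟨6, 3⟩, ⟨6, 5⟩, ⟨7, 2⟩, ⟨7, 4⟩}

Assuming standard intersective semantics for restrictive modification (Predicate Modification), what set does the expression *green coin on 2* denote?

{1, 7}

⟦on 2⟧ = {x : ⟨x, 2⟩ ∈ ⟦on⟧} = {1, 2, 3, 5, 7}
⟦coin⟧ = {1, 4, 6, 7, 8}
… ∩ ⟦on 2⟧ = {1, 4, 6, 7, 8} ∩ {1, 2, 3, 5, 7} = {1, 7}
… ∩ ⟦green⟧ = {1, 7} ∩ {1, 2, 5, 7, 8} = {1, 7}
So ⟦green coin on 2⟧ = {1, 7}.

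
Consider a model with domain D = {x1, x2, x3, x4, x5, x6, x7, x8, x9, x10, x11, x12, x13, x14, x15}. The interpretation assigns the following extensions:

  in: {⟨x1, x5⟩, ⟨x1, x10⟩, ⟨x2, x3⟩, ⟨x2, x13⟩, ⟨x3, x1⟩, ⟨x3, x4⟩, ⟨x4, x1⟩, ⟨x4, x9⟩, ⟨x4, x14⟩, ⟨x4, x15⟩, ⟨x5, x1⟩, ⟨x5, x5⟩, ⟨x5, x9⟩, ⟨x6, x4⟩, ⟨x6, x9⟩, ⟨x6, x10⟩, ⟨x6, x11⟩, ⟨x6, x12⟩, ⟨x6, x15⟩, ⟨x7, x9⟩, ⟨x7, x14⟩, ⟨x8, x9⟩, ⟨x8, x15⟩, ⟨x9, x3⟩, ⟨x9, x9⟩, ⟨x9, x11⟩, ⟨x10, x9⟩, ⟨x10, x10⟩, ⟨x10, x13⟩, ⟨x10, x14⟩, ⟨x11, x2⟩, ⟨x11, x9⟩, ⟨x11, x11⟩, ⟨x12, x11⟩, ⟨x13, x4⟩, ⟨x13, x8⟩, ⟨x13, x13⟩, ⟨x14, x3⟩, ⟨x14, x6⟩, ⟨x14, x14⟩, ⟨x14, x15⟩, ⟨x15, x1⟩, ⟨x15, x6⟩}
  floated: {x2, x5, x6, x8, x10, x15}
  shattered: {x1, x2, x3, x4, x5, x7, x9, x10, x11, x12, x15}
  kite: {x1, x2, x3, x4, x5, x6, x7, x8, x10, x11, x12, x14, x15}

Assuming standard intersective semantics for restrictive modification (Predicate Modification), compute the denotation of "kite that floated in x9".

⟦that floated⟧ = ⟦floated⟧ = {x2, x5, x6, x8, x10, x15}
⟦in x9⟧ = {x : ⟨x, x9⟩ ∈ ⟦in⟧} = {x4, x5, x6, x7, x8, x9, x10, x11}
⟦kite⟧ = {x1, x2, x3, x4, x5, x6, x7, x8, x10, x11, x12, x14, x15}
… ∩ ⟦that floated⟧ = {x1, x2, x3, x4, x5, x6, x7, x8, x10, x11, x12, x14, x15} ∩ {x2, x5, x6, x8, x10, x15} = {x2, x5, x6, x8, x10, x15}
… ∩ ⟦in x9⟧ = {x2, x5, x6, x8, x10, x15} ∩ {x4, x5, x6, x7, x8, x9, x10, x11} = {x5, x6, x8, x10}
So ⟦kite that floated in x9⟧ = {x5, x6, x8, x10}.

{x5, x6, x8, x10}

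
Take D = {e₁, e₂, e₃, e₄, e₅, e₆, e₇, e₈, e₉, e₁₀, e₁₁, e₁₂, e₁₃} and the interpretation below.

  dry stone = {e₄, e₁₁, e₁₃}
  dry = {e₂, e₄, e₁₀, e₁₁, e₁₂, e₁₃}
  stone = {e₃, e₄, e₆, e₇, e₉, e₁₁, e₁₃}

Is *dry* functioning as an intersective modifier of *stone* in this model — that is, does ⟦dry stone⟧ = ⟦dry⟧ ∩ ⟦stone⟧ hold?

⟦dry⟧ ∩ ⟦stone⟧ = {e₂, e₄, e₁₀, e₁₁, e₁₂, e₁₃} ∩ {e₃, e₄, e₆, e₇, e₉, e₁₁, e₁₃} = {e₄, e₁₁, e₁₃}
Observed ⟦dry stone⟧ = {e₄, e₁₁, e₁₃}.
These coincide, so the modifier is intersective here.

yes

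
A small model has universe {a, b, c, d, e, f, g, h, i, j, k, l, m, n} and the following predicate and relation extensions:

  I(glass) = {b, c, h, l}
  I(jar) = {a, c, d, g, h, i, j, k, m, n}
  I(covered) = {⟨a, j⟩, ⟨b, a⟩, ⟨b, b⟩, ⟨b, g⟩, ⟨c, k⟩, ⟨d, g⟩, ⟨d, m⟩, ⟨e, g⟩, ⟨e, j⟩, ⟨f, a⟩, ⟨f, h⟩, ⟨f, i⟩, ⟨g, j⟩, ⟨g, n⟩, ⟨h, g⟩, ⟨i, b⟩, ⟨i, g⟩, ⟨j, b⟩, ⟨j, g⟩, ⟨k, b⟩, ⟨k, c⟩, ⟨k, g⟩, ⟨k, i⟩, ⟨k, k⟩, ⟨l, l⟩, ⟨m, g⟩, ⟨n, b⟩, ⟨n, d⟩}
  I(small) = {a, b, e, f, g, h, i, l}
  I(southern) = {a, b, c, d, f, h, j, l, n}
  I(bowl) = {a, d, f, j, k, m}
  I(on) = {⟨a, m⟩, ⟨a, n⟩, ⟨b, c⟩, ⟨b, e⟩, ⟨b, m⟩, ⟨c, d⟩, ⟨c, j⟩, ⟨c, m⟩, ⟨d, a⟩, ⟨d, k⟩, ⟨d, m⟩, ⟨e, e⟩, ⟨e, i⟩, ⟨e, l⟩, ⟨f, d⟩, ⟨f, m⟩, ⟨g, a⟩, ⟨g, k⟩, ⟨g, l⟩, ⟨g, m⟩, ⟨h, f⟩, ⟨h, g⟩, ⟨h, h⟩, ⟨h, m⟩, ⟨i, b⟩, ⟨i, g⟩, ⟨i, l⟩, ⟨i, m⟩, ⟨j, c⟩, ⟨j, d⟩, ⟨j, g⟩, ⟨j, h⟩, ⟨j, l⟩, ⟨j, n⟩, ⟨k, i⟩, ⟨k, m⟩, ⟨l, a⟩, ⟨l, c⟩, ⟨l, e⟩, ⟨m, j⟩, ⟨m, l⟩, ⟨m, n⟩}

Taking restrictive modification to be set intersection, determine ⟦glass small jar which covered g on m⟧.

{h}

⟦which covered g⟧ = {x : ⟨x, g⟩ ∈ ⟦covered⟧} = {b, d, e, h, i, j, k, m}
⟦on m⟧ = {x : ⟨x, m⟩ ∈ ⟦on⟧} = {a, b, c, d, f, g, h, i, k}
⟦jar⟧ = {a, c, d, g, h, i, j, k, m, n}
… ∩ ⟦which covered g⟧ = {a, c, d, g, h, i, j, k, m, n} ∩ {b, d, e, h, i, j, k, m} = {d, h, i, j, k, m}
… ∩ ⟦on m⟧ = {d, h, i, j, k, m} ∩ {a, b, c, d, f, g, h, i, k} = {d, h, i, k}
… ∩ ⟦glass⟧ = {d, h, i, k} ∩ {b, c, h, l} = {h}
… ∩ ⟦small⟧ = {h} ∩ {a, b, e, f, g, h, i, l} = {h}
So ⟦glass small jar which covered g on m⟧ = {h}.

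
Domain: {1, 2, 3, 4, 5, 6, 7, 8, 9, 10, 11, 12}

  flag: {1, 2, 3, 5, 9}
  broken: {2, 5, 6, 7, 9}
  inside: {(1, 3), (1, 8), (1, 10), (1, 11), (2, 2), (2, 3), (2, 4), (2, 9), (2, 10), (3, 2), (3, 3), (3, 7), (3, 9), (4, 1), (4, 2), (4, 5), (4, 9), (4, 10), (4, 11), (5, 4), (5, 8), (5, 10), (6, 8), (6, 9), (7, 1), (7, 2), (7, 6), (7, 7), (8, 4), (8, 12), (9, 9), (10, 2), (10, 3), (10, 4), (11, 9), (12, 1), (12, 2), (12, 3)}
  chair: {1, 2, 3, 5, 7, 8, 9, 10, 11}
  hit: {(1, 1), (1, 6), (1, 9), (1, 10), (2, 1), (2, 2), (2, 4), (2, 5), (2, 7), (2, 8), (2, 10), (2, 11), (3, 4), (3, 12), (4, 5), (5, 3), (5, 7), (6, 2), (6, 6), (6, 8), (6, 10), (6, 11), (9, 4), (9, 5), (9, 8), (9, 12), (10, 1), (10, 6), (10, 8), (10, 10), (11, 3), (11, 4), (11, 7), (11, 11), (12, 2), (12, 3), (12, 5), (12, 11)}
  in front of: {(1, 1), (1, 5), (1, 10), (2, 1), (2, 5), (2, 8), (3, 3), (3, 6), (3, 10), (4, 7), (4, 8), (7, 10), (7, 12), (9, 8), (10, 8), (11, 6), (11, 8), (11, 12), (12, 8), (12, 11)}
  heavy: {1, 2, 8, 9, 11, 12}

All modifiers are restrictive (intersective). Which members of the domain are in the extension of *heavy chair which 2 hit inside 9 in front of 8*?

⟦which 2 hit⟧ = {x : ⟨2, x⟩ ∈ ⟦hit⟧} = {1, 2, 4, 5, 7, 8, 10, 11}
⟦inside 9⟧ = {x : ⟨x, 9⟩ ∈ ⟦inside⟧} = {2, 3, 4, 6, 9, 11}
⟦in front of 8⟧ = {x : ⟨x, 8⟩ ∈ ⟦in front of⟧} = {2, 4, 9, 10, 11, 12}
⟦chair⟧ = {1, 2, 3, 5, 7, 8, 9, 10, 11}
… ∩ ⟦which 2 hit⟧ = {1, 2, 3, 5, 7, 8, 9, 10, 11} ∩ {1, 2, 4, 5, 7, 8, 10, 11} = {1, 2, 5, 7, 8, 10, 11}
… ∩ ⟦inside 9⟧ = {1, 2, 5, 7, 8, 10, 11} ∩ {2, 3, 4, 6, 9, 11} = {2, 11}
… ∩ ⟦in front of 8⟧ = {2, 11} ∩ {2, 4, 9, 10, 11, 12} = {2, 11}
… ∩ ⟦heavy⟧ = {2, 11} ∩ {1, 2, 8, 9, 11, 12} = {2, 11}
So ⟦heavy chair which 2 hit inside 9 in front of 8⟧ = {2, 11}.

{2, 11}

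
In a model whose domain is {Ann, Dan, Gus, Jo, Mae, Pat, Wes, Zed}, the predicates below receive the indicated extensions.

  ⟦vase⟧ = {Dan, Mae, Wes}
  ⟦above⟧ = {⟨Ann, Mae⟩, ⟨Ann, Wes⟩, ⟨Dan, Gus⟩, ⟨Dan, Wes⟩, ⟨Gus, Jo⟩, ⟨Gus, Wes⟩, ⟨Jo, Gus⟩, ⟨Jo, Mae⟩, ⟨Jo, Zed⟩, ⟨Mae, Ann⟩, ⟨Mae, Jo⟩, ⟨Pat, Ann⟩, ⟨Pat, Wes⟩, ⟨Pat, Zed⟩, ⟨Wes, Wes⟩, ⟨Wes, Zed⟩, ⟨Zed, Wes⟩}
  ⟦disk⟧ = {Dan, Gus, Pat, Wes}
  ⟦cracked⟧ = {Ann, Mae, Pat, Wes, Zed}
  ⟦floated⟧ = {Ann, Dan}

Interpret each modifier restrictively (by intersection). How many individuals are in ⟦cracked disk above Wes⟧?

2

⟦above Wes⟧ = {x : ⟨x, Wes⟩ ∈ ⟦above⟧} = {Ann, Dan, Gus, Pat, Wes, Zed}
⟦disk⟧ = {Dan, Gus, Pat, Wes}
… ∩ ⟦above Wes⟧ = {Dan, Gus, Pat, Wes} ∩ {Ann, Dan, Gus, Pat, Wes, Zed} = {Dan, Gus, Pat, Wes}
… ∩ ⟦cracked⟧ = {Dan, Gus, Pat, Wes} ∩ {Ann, Mae, Pat, Wes, Zed} = {Pat, Wes}
⟦cracked disk above Wes⟧ = {Pat, Wes}, so the cardinality is 2.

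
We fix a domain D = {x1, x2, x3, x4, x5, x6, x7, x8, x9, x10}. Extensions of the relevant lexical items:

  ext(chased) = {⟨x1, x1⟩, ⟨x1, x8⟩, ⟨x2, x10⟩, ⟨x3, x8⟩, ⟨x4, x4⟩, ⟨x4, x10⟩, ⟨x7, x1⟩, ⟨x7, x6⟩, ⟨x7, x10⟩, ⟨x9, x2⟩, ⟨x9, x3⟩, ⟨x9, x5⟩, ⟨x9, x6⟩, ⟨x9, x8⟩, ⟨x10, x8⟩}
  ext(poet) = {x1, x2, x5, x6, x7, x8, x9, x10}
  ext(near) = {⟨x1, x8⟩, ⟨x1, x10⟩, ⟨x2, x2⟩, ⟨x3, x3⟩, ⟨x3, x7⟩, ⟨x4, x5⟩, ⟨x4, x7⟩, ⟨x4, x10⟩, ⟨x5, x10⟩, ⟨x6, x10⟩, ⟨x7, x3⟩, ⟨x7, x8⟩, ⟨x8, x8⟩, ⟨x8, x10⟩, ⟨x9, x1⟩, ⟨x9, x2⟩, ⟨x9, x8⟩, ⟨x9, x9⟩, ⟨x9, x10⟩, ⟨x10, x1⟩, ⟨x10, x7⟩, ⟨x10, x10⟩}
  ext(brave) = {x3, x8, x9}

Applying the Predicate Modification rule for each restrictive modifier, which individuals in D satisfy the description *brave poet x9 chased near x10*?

{x8}

⟦x9 chased⟧ = {x : ⟨x9, x⟩ ∈ ⟦chased⟧} = {x2, x3, x5, x6, x8}
⟦near x10⟧ = {x : ⟨x, x10⟩ ∈ ⟦near⟧} = {x1, x4, x5, x6, x8, x9, x10}
⟦poet⟧ = {x1, x2, x5, x6, x7, x8, x9, x10}
… ∩ ⟦x9 chased⟧ = {x1, x2, x5, x6, x7, x8, x9, x10} ∩ {x2, x3, x5, x6, x8} = {x2, x5, x6, x8}
… ∩ ⟦near x10⟧ = {x2, x5, x6, x8} ∩ {x1, x4, x5, x6, x8, x9, x10} = {x5, x6, x8}
… ∩ ⟦brave⟧ = {x5, x6, x8} ∩ {x3, x8, x9} = {x8}
So ⟦brave poet x9 chased near x10⟧ = {x8}.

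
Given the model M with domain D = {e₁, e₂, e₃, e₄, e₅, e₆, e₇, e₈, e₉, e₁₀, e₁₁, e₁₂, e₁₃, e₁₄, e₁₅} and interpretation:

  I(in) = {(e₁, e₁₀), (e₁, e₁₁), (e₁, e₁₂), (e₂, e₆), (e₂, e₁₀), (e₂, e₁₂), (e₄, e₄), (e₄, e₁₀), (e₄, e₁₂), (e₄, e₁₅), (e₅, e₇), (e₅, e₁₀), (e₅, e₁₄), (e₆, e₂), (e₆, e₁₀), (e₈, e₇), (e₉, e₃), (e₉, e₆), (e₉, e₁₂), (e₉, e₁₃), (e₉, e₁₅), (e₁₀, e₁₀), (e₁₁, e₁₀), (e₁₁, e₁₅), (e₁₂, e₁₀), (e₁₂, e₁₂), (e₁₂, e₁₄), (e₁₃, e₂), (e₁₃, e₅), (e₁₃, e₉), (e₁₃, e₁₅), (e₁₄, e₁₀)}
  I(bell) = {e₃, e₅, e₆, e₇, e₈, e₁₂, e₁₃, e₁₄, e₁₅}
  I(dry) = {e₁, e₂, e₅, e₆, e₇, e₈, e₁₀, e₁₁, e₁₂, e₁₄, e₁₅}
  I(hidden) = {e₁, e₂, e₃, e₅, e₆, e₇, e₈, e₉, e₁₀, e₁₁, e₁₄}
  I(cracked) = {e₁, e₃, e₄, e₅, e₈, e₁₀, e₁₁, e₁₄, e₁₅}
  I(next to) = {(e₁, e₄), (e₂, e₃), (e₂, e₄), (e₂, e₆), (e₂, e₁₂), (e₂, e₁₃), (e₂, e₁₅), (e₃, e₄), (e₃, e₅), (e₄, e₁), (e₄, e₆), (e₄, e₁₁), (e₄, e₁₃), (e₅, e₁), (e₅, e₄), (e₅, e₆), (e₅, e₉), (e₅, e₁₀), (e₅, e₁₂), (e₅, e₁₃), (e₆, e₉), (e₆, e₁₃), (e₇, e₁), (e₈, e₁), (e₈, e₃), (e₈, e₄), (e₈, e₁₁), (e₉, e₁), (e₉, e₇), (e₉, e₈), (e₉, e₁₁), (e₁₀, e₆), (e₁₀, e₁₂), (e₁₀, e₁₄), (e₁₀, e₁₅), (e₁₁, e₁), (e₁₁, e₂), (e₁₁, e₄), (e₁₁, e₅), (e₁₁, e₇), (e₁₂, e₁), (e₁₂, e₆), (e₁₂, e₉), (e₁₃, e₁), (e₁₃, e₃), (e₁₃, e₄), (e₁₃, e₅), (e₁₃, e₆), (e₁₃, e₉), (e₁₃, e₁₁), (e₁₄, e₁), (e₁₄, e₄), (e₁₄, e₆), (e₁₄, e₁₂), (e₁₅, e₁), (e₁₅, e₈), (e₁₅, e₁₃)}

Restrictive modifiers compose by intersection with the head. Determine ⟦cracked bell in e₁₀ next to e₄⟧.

{e₅, e₁₄}

⟦in e₁₀⟧ = {x : ⟨x, e₁₀⟩ ∈ ⟦in⟧} = {e₁, e₂, e₄, e₅, e₆, e₁₀, e₁₁, e₁₂, e₁₄}
⟦next to e₄⟧ = {x : ⟨x, e₄⟩ ∈ ⟦next to⟧} = {e₁, e₂, e₃, e₅, e₈, e₁₁, e₁₃, e₁₄}
⟦bell⟧ = {e₃, e₅, e₆, e₇, e₈, e₁₂, e₁₃, e₁₄, e₁₅}
… ∩ ⟦in e₁₀⟧ = {e₃, e₅, e₆, e₇, e₈, e₁₂, e₁₃, e₁₄, e₁₅} ∩ {e₁, e₂, e₄, e₅, e₆, e₁₀, e₁₁, e₁₂, e₁₄} = {e₅, e₆, e₁₂, e₁₄}
… ∩ ⟦next to e₄⟧ = {e₅, e₆, e₁₂, e₁₄} ∩ {e₁, e₂, e₃, e₅, e₈, e₁₁, e₁₃, e₁₄} = {e₅, e₁₄}
… ∩ ⟦cracked⟧ = {e₅, e₁₄} ∩ {e₁, e₃, e₄, e₅, e₈, e₁₀, e₁₁, e₁₄, e₁₅} = {e₅, e₁₄}
So ⟦cracked bell in e₁₀ next to e₄⟧ = {e₅, e₁₄}.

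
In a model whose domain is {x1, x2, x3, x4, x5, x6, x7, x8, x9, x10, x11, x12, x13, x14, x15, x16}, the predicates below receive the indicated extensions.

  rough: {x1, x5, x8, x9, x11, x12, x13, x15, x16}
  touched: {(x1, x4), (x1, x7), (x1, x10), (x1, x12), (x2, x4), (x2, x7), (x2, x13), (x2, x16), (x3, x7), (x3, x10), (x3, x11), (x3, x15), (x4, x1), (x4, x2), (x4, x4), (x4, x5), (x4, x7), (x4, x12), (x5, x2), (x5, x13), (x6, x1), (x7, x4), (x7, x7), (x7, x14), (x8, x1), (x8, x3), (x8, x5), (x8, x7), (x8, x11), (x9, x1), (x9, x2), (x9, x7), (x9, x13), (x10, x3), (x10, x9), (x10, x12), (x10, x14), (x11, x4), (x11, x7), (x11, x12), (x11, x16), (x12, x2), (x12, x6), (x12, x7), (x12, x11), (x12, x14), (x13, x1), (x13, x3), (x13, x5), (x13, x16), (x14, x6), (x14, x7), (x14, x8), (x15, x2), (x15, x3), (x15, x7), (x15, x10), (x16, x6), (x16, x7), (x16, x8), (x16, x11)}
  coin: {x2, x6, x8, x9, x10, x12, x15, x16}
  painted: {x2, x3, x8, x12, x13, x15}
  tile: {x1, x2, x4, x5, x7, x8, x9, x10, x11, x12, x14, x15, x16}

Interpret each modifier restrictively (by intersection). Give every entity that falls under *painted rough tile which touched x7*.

{x8, x12, x15}

⟦which touched x7⟧ = {x : ⟨x, x7⟩ ∈ ⟦touched⟧} = {x1, x2, x3, x4, x7, x8, x9, x11, x12, x14, x15, x16}
⟦tile⟧ = {x1, x2, x4, x5, x7, x8, x9, x10, x11, x12, x14, x15, x16}
… ∩ ⟦which touched x7⟧ = {x1, x2, x4, x5, x7, x8, x9, x10, x11, x12, x14, x15, x16} ∩ {x1, x2, x3, x4, x7, x8, x9, x11, x12, x14, x15, x16} = {x1, x2, x4, x7, x8, x9, x11, x12, x14, x15, x16}
… ∩ ⟦painted⟧ = {x1, x2, x4, x7, x8, x9, x11, x12, x14, x15, x16} ∩ {x2, x3, x8, x12, x13, x15} = {x2, x8, x12, x15}
… ∩ ⟦rough⟧ = {x2, x8, x12, x15} ∩ {x1, x5, x8, x9, x11, x12, x13, x15, x16} = {x8, x12, x15}
So ⟦painted rough tile which touched x7⟧ = {x8, x12, x15}.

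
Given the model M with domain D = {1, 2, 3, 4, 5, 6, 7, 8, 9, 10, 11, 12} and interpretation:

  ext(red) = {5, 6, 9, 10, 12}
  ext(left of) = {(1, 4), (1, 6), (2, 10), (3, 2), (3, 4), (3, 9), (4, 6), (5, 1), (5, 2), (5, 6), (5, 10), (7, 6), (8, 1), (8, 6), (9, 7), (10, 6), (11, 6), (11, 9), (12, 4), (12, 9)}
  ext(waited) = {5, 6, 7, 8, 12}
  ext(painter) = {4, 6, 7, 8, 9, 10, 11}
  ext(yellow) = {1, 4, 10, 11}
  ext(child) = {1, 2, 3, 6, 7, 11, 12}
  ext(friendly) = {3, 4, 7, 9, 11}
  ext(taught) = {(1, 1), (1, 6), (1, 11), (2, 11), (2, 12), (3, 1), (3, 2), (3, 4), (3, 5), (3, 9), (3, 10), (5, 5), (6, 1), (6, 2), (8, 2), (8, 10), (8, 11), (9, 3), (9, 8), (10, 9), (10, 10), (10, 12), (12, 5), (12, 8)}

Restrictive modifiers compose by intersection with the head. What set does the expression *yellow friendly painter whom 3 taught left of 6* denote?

⟦whom 3 taught⟧ = {x : ⟨3, x⟩ ∈ ⟦taught⟧} = {1, 2, 4, 5, 9, 10}
⟦left of 6⟧ = {x : ⟨x, 6⟩ ∈ ⟦left of⟧} = {1, 4, 5, 7, 8, 10, 11}
⟦painter⟧ = {4, 6, 7, 8, 9, 10, 11}
… ∩ ⟦whom 3 taught⟧ = {4, 6, 7, 8, 9, 10, 11} ∩ {1, 2, 4, 5, 9, 10} = {4, 9, 10}
… ∩ ⟦left of 6⟧ = {4, 9, 10} ∩ {1, 4, 5, 7, 8, 10, 11} = {4, 10}
… ∩ ⟦yellow⟧ = {4, 10} ∩ {1, 4, 10, 11} = {4, 10}
… ∩ ⟦friendly⟧ = {4, 10} ∩ {3, 4, 7, 9, 11} = {4}
So ⟦yellow friendly painter whom 3 taught left of 6⟧ = {4}.

{4}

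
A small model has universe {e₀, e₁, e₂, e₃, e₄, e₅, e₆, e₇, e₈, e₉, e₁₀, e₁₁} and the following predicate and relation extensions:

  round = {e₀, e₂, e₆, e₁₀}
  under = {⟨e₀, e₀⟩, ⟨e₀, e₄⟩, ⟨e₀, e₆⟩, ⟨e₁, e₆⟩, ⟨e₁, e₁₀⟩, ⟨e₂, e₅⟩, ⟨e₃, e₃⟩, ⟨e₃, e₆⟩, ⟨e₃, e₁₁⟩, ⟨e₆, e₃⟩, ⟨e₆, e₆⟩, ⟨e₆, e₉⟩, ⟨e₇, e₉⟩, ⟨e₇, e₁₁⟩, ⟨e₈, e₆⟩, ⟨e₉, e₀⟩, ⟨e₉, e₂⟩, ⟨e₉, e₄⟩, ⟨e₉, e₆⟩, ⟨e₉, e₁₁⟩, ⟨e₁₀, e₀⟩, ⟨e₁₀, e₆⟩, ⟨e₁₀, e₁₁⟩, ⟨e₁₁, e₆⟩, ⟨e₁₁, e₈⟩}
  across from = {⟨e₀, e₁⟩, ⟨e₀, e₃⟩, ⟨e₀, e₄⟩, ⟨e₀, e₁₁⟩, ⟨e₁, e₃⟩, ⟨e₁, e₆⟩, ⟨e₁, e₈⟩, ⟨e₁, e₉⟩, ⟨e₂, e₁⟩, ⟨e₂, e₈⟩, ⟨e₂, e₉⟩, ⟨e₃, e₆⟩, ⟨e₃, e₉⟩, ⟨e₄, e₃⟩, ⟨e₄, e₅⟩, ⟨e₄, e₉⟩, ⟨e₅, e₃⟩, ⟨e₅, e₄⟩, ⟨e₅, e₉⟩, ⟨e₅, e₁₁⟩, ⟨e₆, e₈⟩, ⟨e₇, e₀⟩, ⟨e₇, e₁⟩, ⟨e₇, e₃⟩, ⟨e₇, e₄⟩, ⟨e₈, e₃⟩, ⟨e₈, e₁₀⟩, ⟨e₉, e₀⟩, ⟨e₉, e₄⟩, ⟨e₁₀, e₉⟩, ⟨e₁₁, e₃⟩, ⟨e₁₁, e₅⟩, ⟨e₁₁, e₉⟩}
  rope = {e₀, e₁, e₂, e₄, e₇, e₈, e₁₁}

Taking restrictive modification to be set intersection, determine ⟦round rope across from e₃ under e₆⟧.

{e₀}

⟦across from e₃⟧ = {x : ⟨x, e₃⟩ ∈ ⟦across from⟧} = {e₀, e₁, e₄, e₅, e₇, e₈, e₁₁}
⟦under e₆⟧ = {x : ⟨x, e₆⟩ ∈ ⟦under⟧} = {e₀, e₁, e₃, e₆, e₈, e₉, e₁₀, e₁₁}
⟦rope⟧ = {e₀, e₁, e₂, e₄, e₇, e₈, e₁₁}
… ∩ ⟦across from e₃⟧ = {e₀, e₁, e₂, e₄, e₇, e₈, e₁₁} ∩ {e₀, e₁, e₄, e₅, e₇, e₈, e₁₁} = {e₀, e₁, e₄, e₇, e₈, e₁₁}
… ∩ ⟦under e₆⟧ = {e₀, e₁, e₄, e₇, e₈, e₁₁} ∩ {e₀, e₁, e₃, e₆, e₈, e₉, e₁₀, e₁₁} = {e₀, e₁, e₈, e₁₁}
… ∩ ⟦round⟧ = {e₀, e₁, e₈, e₁₁} ∩ {e₀, e₂, e₆, e₁₀} = {e₀}
So ⟦round rope across from e₃ under e₆⟧ = {e₀}.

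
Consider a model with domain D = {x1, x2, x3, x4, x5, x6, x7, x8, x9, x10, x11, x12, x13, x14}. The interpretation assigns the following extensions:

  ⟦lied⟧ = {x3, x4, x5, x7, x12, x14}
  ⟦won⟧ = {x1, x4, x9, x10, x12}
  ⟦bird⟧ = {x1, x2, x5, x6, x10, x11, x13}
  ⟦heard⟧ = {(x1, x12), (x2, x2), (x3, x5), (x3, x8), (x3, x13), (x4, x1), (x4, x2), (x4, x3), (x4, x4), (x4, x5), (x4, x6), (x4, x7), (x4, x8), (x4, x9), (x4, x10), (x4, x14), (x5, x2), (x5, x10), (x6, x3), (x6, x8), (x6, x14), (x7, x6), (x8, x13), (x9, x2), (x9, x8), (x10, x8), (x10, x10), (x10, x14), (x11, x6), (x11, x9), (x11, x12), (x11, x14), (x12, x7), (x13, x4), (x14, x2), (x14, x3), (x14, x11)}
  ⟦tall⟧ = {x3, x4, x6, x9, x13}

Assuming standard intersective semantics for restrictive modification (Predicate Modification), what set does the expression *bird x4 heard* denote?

{x1, x2, x5, x6, x10}

⟦x4 heard⟧ = {x : ⟨x4, x⟩ ∈ ⟦heard⟧} = {x1, x2, x3, x4, x5, x6, x7, x8, x9, x10, x14}
⟦bird⟧ = {x1, x2, x5, x6, x10, x11, x13}
… ∩ ⟦x4 heard⟧ = {x1, x2, x5, x6, x10, x11, x13} ∩ {x1, x2, x3, x4, x5, x6, x7, x8, x9, x10, x14} = {x1, x2, x5, x6, x10}
So ⟦bird x4 heard⟧ = {x1, x2, x5, x6, x10}.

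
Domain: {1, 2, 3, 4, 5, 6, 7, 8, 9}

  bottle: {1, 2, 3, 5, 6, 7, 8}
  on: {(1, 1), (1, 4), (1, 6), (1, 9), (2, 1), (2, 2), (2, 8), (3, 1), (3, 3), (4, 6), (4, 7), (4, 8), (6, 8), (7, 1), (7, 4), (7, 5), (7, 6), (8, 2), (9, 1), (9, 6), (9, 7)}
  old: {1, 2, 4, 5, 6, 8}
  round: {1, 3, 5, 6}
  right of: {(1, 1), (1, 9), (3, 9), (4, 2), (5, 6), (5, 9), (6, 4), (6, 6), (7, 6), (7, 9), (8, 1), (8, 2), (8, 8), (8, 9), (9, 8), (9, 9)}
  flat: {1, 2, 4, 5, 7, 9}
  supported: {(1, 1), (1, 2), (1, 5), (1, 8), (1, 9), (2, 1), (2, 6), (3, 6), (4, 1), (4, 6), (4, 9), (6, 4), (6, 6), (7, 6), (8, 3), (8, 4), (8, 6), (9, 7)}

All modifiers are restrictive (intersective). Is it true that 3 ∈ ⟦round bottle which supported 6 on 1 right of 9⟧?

yes

⟦which supported 6⟧ = {x : ⟨x, 6⟩ ∈ ⟦supported⟧} = {2, 3, 4, 6, 7, 8}
⟦on 1⟧ = {x : ⟨x, 1⟩ ∈ ⟦on⟧} = {1, 2, 3, 7, 9}
⟦right of 9⟧ = {x : ⟨x, 9⟩ ∈ ⟦right of⟧} = {1, 3, 5, 7, 8, 9}
⟦bottle⟧ = {1, 2, 3, 5, 6, 7, 8}
… ∩ ⟦which supported 6⟧ = {1, 2, 3, 5, 6, 7, 8} ∩ {2, 3, 4, 6, 7, 8} = {2, 3, 6, 7, 8}
… ∩ ⟦on 1⟧ = {2, 3, 6, 7, 8} ∩ {1, 2, 3, 7, 9} = {2, 3, 7}
… ∩ ⟦right of 9⟧ = {2, 3, 7} ∩ {1, 3, 5, 7, 8, 9} = {3, 7}
… ∩ ⟦round⟧ = {3, 7} ∩ {1, 3, 5, 6} = {3}
⟦round bottle which supported 6 on 1 right of 9⟧ = {3}; 3 ∈ this set.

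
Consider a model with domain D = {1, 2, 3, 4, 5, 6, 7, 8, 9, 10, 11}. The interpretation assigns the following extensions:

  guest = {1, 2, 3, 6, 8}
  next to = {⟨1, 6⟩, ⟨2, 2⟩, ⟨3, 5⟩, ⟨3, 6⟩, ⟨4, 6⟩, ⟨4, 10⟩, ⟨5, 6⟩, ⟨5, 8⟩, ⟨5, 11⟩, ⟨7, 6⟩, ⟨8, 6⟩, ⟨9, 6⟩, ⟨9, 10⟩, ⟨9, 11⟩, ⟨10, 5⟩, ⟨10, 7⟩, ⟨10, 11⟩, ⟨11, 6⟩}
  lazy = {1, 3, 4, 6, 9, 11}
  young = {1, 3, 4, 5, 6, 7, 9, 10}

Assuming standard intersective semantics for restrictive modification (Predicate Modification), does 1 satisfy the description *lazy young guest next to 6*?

yes

⟦next to 6⟧ = {x : ⟨x, 6⟩ ∈ ⟦next to⟧} = {1, 3, 4, 5, 7, 8, 9, 11}
⟦guest⟧ = {1, 2, 3, 6, 8}
… ∩ ⟦next to 6⟧ = {1, 2, 3, 6, 8} ∩ {1, 3, 4, 5, 7, 8, 9, 11} = {1, 3, 8}
… ∩ ⟦lazy⟧ = {1, 3, 8} ∩ {1, 3, 4, 6, 9, 11} = {1, 3}
… ∩ ⟦young⟧ = {1, 3} ∩ {1, 3, 4, 5, 6, 7, 9, 10} = {1, 3}
⟦lazy young guest next to 6⟧ = {1, 3}; 1 ∈ this set.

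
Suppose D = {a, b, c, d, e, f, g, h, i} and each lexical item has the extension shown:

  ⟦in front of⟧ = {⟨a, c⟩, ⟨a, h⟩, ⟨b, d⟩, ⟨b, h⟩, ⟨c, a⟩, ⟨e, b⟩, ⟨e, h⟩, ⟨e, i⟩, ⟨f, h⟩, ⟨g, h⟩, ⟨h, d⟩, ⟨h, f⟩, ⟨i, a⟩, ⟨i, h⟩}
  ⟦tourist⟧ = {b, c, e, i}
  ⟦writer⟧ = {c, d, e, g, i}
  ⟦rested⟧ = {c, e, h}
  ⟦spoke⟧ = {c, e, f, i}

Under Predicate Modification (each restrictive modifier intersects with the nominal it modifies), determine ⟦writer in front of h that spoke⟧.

{e, i}

⟦in front of h⟧ = {x : ⟨x, h⟩ ∈ ⟦in front of⟧} = {a, b, e, f, g, i}
⟦that spoke⟧ = ⟦spoke⟧ = {c, e, f, i}
⟦writer⟧ = {c, d, e, g, i}
… ∩ ⟦in front of h⟧ = {c, d, e, g, i} ∩ {a, b, e, f, g, i} = {e, g, i}
… ∩ ⟦that spoke⟧ = {e, g, i} ∩ {c, e, f, i} = {e, i}
So ⟦writer in front of h that spoke⟧ = {e, i}.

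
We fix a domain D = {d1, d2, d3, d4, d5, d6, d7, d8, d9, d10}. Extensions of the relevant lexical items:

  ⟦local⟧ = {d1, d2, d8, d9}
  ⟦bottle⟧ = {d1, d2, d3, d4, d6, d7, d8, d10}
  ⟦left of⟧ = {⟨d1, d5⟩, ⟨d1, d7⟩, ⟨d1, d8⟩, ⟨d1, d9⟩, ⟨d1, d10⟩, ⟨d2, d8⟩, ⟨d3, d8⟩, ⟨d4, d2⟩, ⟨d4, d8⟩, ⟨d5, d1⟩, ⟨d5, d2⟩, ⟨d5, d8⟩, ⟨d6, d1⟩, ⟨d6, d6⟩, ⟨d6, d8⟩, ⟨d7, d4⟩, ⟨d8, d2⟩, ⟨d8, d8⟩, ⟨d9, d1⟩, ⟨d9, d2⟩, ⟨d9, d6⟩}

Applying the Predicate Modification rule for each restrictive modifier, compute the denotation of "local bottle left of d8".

{d1, d2, d8}

⟦left of d8⟧ = {x : ⟨x, d8⟩ ∈ ⟦left of⟧} = {d1, d2, d3, d4, d5, d6, d8}
⟦bottle⟧ = {d1, d2, d3, d4, d6, d7, d8, d10}
… ∩ ⟦left of d8⟧ = {d1, d2, d3, d4, d6, d7, d8, d10} ∩ {d1, d2, d3, d4, d5, d6, d8} = {d1, d2, d3, d4, d6, d8}
… ∩ ⟦local⟧ = {d1, d2, d3, d4, d6, d8} ∩ {d1, d2, d8, d9} = {d1, d2, d8}
So ⟦local bottle left of d8⟧ = {d1, d2, d8}.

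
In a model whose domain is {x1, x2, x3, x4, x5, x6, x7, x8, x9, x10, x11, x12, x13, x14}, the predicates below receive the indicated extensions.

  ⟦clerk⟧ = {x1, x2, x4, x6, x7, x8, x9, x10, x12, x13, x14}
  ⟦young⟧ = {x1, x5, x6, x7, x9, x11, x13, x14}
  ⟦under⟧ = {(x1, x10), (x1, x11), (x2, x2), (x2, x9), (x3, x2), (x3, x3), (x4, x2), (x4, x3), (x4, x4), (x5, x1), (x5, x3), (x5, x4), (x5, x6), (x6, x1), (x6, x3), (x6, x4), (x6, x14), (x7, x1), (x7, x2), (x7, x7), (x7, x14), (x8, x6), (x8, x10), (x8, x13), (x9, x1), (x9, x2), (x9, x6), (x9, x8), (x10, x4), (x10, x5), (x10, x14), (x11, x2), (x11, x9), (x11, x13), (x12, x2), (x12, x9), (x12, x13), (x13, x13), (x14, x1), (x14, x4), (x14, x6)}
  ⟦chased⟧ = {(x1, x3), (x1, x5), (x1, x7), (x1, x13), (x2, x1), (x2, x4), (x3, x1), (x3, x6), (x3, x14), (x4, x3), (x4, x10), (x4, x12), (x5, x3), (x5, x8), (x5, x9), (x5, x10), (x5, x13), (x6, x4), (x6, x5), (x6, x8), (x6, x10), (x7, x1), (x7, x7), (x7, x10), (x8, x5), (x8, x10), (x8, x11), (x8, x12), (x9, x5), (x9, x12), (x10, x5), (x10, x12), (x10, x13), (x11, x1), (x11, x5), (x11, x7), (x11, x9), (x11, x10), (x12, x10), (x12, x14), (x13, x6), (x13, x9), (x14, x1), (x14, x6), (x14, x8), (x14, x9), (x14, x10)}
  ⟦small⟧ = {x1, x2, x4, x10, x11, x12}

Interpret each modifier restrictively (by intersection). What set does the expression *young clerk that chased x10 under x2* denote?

⟦that chased x10⟧ = {x : ⟨x, x10⟩ ∈ ⟦chased⟧} = {x4, x5, x6, x7, x8, x11, x12, x14}
⟦under x2⟧ = {x : ⟨x, x2⟩ ∈ ⟦under⟧} = {x2, x3, x4, x7, x9, x11, x12}
⟦clerk⟧ = {x1, x2, x4, x6, x7, x8, x9, x10, x12, x13, x14}
… ∩ ⟦that chased x10⟧ = {x1, x2, x4, x6, x7, x8, x9, x10, x12, x13, x14} ∩ {x4, x5, x6, x7, x8, x11, x12, x14} = {x4, x6, x7, x8, x12, x14}
… ∩ ⟦under x2⟧ = {x4, x6, x7, x8, x12, x14} ∩ {x2, x3, x4, x7, x9, x11, x12} = {x4, x7, x12}
… ∩ ⟦young⟧ = {x4, x7, x12} ∩ {x1, x5, x6, x7, x9, x11, x13, x14} = {x7}
So ⟦young clerk that chased x10 under x2⟧ = {x7}.

{x7}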